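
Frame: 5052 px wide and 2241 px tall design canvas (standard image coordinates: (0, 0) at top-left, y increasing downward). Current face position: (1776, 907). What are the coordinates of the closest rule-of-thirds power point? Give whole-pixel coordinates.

Third lines: x ∈ {1684, 3368}, y ∈ {747, 1494}.
1776 is closer to x = 1684; 907 is closer to y = 747.
So the nearest intersection is the upper-left power point.

x = 1684 px, y = 747 px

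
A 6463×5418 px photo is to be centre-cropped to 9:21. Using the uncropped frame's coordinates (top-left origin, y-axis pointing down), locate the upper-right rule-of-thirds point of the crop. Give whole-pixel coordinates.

6463/5418 > 9/21, so the 9:21 crop keeps the full height 5418 and trims width to 5418 × 9/21 = 2322.00 px.
Left offset = (6463 − 2322.00)/2 = 2070.50 px; top offset = 0.
Upper-right is two-thirds across and one-third down within the crop:
x = 2070.50 + 2 × 2322.00/3 ≈ 3619; y = 0.00 + 1 × 5418.00/3 ≈ 1806.

(3619, 1806)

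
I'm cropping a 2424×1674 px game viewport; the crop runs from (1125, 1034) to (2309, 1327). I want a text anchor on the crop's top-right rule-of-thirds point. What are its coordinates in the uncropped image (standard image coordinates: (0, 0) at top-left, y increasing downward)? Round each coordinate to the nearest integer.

Crop width = 2309 − 1125 = 1184 px; one third is 394.67 px.
Crop height = 1327 − 1034 = 293 px; one third is 97.67 px.
The top-right point is two-thirds across and one-third down within the crop:
x = 1125 + 2 × 394.67 ≈ 1914; y = 1034 + 1 × 97.67 ≈ 1132.

(1914, 1132)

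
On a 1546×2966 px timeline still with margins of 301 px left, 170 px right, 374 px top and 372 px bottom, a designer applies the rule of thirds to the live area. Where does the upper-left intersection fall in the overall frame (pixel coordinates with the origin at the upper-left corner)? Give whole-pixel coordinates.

x = 659 px, y = 1114 px

Content width = 1546 − 301 − 170 = 1075 px; content height = 2966 − 374 − 372 = 2220 px.
Upper-left is one-third across and one-third down within the live area.
x = 301 + 1 × 1075/3 = 301 + 358.33 ≈ 659
y = 374 + 1 × 2220/3 = 374 + 740.00 ≈ 1114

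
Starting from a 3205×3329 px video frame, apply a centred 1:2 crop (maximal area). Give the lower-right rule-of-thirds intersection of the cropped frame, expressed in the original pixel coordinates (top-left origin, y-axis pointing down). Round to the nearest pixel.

3205/3329 > 1/2, so the 1:2 crop keeps the full height 3329 and trims width to 3329 × 1/2 = 1664.50 px.
Left offset = (3205 − 1664.50)/2 = 770.25 px; top offset = 0.
Lower-right is two-thirds across and two-thirds down within the crop:
x = 770.25 + 2 × 1664.50/3 ≈ 1880; y = 0.00 + 2 × 3329.00/3 ≈ 2219.

x = 1880 px, y = 2219 px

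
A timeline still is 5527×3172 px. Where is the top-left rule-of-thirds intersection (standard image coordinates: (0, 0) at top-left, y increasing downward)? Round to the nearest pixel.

The top-left point sits one-third of the way across and one-third of the way down.
x = 1 × 5527/3 ≈ 1842; y = 1 × 3172/3 ≈ 1057.

(1842, 1057)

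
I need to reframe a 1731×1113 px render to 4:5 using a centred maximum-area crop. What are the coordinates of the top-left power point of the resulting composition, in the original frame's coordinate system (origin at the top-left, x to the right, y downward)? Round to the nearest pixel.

(717, 371)

1731/1113 > 4/5, so the 4:5 crop keeps the full height 1113 and trims width to 1113 × 4/5 = 890.40 px.
Left offset = (1731 − 890.40)/2 = 420.30 px; top offset = 0.
Top-left is one-third across and one-third down within the crop:
x = 420.30 + 1 × 890.40/3 ≈ 717; y = 0.00 + 1 × 1113.00/3 ≈ 371.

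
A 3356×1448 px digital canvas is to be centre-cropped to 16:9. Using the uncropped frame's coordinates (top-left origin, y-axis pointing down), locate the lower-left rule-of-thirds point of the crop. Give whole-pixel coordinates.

3356/1448 > 16/9, so the 16:9 crop keeps the full height 1448 and trims width to 1448 × 16/9 = 2574.22 px.
Left offset = (3356 − 2574.22)/2 = 390.89 px; top offset = 0.
Lower-left is one-third across and two-thirds down within the crop:
x = 390.89 + 1 × 2574.22/3 ≈ 1249; y = 0.00 + 2 × 1448.00/3 ≈ 965.

(1249, 965)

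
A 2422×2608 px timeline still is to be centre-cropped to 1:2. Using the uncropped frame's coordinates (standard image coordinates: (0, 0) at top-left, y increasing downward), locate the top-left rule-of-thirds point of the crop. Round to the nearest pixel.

(994, 869)

2422/2608 > 1/2, so the 1:2 crop keeps the full height 2608 and trims width to 2608 × 1/2 = 1304.00 px.
Left offset = (2422 − 1304.00)/2 = 559.00 px; top offset = 0.
Top-left is one-third across and one-third down within the crop:
x = 559.00 + 1 × 1304.00/3 ≈ 994; y = 0.00 + 1 × 2608.00/3 ≈ 869.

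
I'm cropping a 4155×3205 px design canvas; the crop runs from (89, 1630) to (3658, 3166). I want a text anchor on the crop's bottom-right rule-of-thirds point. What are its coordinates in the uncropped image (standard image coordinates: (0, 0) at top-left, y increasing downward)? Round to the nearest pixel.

x = 2468 px, y = 2654 px

Crop width = 3658 − 89 = 3569 px; one third is 1189.67 px.
Crop height = 3166 − 1630 = 1536 px; one third is 512.00 px.
The bottom-right point is two-thirds across and two-thirds down within the crop:
x = 89 + 2 × 1189.67 ≈ 2468; y = 1630 + 2 × 512.00 ≈ 2654.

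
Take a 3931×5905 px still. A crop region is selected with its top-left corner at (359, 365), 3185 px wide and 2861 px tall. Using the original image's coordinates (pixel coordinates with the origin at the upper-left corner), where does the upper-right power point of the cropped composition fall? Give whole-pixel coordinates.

(2482, 1319)

One third of the crop width 3185 is 1061.67 px.
One third of the crop height 2861 is 953.67 px.
The upper-right point is two-thirds across and one-third down within the crop:
x = 359 + 2 × 1061.67 ≈ 2482; y = 365 + 1 × 953.67 ≈ 1319.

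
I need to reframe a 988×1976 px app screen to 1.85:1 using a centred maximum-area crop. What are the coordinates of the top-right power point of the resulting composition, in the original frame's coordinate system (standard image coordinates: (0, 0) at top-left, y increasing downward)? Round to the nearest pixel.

988/1976 < 1.85/1, so the 1.85:1 crop keeps the full width 988 and trims height to 988 × 1/1.85 = 534.05 px.
Top offset = (1976 − 534.05)/2 = 720.97 px; left offset = 0.
Top-right is two-thirds across and one-third down within the crop:
x = 0.00 + 2 × 988.00/3 ≈ 659; y = 720.97 + 1 × 534.05/3 ≈ 899.

x = 659 px, y = 899 px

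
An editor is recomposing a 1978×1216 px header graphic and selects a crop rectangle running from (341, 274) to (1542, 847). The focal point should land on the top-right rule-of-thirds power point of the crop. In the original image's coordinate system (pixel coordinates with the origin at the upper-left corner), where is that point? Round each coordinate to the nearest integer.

Crop width = 1542 − 341 = 1201 px; one third is 400.33 px.
Crop height = 847 − 274 = 573 px; one third is 191.00 px.
The top-right point is two-thirds across and one-third down within the crop:
x = 341 + 2 × 400.33 ≈ 1142; y = 274 + 1 × 191.00 ≈ 465.

x = 1142 px, y = 465 px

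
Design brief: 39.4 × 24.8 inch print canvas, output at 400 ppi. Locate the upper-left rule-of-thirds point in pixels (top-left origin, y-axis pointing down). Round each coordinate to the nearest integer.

x = 5253 px, y = 3307 px

In pixels the canvas is 39.4 × 400 = 15760 wide and 24.8 × 400 = 9920 tall.
The upper-left point is one-third across and one-third down:
x = 1 × 15760/3 ≈ 5253; y = 1 × 9920/3 ≈ 3307.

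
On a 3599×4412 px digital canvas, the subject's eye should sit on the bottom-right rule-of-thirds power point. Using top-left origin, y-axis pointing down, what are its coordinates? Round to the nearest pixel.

x = 2399 px, y = 2941 px

The bottom-right point sits two-thirds of the way across and two-thirds of the way down.
x = 2 × 3599/3 ≈ 2399; y = 2 × 4412/3 ≈ 2941.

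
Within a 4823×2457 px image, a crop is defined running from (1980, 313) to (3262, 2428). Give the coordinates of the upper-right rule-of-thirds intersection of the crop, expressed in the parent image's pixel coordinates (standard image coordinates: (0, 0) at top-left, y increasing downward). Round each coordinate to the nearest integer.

Crop width = 3262 − 1980 = 1282 px; one third is 427.33 px.
Crop height = 2428 − 313 = 2115 px; one third is 705.00 px.
The upper-right point is two-thirds across and one-third down within the crop:
x = 1980 + 2 × 427.33 ≈ 2835; y = 313 + 1 × 705.00 ≈ 1018.

(2835, 1018)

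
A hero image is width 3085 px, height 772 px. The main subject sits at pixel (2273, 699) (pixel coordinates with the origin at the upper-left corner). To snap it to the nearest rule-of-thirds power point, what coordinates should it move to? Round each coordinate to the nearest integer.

x = 2057 px, y = 515 px

Third lines: x ∈ {1028, 2057}, y ∈ {257, 515}.
2273 is closer to x = 2057; 699 is closer to y = 515.
So the nearest intersection is the lower-right power point.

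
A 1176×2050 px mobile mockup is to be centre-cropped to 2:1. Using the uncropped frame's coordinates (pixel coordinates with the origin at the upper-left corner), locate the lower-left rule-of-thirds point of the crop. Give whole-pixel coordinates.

1176/2050 < 2/1, so the 2:1 crop keeps the full width 1176 and trims height to 1176 × 1/2 = 588.00 px.
Top offset = (2050 − 588.00)/2 = 731.00 px; left offset = 0.
Lower-left is one-third across and two-thirds down within the crop:
x = 0.00 + 1 × 1176.00/3 ≈ 392; y = 731.00 + 2 × 588.00/3 ≈ 1123.

x = 392 px, y = 1123 px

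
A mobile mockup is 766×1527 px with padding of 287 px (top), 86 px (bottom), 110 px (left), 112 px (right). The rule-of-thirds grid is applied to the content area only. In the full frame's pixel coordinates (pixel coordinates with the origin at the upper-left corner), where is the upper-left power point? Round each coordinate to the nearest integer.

(291, 672)

Content width = 766 − 110 − 112 = 544 px; content height = 1527 − 287 − 86 = 1154 px.
Upper-left is one-third across and one-third down within the content area.
x = 110 + 1 × 544/3 = 110 + 181.33 ≈ 291
y = 287 + 1 × 1154/3 = 287 + 384.67 ≈ 672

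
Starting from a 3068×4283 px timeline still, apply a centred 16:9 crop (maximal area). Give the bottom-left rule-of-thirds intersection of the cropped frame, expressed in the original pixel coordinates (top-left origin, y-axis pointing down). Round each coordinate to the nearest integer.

(1023, 2429)

3068/4283 < 16/9, so the 16:9 crop keeps the full width 3068 and trims height to 3068 × 9/16 = 1725.75 px.
Top offset = (4283 − 1725.75)/2 = 1278.62 px; left offset = 0.
Bottom-left is one-third across and two-thirds down within the crop:
x = 0.00 + 1 × 3068.00/3 ≈ 1023; y = 1278.62 + 2 × 1725.75/3 ≈ 2429.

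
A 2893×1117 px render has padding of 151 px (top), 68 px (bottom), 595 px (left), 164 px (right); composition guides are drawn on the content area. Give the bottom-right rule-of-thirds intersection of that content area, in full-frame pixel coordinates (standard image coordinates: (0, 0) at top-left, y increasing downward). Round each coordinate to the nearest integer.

x = 2018 px, y = 750 px

Content width = 2893 − 595 − 164 = 2134 px; content height = 1117 − 151 − 68 = 898 px.
Bottom-right is two-thirds across and two-thirds down within the content area.
x = 595 + 2 × 2134/3 = 595 + 1422.67 ≈ 2018
y = 151 + 2 × 898/3 = 151 + 598.67 ≈ 750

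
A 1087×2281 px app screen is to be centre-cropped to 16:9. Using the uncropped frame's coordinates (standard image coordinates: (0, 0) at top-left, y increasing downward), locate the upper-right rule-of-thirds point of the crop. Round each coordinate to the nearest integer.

1087/2281 < 16/9, so the 16:9 crop keeps the full width 1087 and trims height to 1087 × 9/16 = 611.44 px.
Top offset = (2281 − 611.44)/2 = 834.78 px; left offset = 0.
Upper-right is two-thirds across and one-third down within the crop:
x = 0.00 + 2 × 1087.00/3 ≈ 725; y = 834.78 + 1 × 611.44/3 ≈ 1039.

x = 725 px, y = 1039 px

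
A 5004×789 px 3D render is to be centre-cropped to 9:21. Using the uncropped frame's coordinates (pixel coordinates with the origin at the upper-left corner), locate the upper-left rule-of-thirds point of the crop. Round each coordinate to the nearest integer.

5004/789 > 9/21, so the 9:21 crop keeps the full height 789 and trims width to 789 × 9/21 = 338.14 px.
Left offset = (5004 − 338.14)/2 = 2332.93 px; top offset = 0.
Upper-left is one-third across and one-third down within the crop:
x = 2332.93 + 1 × 338.14/3 ≈ 2446; y = 0.00 + 1 × 789.00/3 ≈ 263.

x = 2446 px, y = 263 px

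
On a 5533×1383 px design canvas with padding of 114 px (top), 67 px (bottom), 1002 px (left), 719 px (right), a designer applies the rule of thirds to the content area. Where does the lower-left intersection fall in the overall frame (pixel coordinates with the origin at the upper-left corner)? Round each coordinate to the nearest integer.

Content width = 5533 − 1002 − 719 = 3812 px; content height = 1383 − 114 − 67 = 1202 px.
Lower-left is one-third across and two-thirds down within the content area.
x = 1002 + 1 × 3812/3 = 1002 + 1270.67 ≈ 2273
y = 114 + 2 × 1202/3 = 114 + 801.33 ≈ 915

(2273, 915)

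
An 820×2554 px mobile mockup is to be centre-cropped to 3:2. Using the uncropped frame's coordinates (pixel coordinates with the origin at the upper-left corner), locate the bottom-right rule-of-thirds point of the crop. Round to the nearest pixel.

820/2554 < 3/2, so the 3:2 crop keeps the full width 820 and trims height to 820 × 2/3 = 546.67 px.
Top offset = (2554 − 546.67)/2 = 1003.67 px; left offset = 0.
Bottom-right is two-thirds across and two-thirds down within the crop:
x = 0.00 + 2 × 820.00/3 ≈ 547; y = 1003.67 + 2 × 546.67/3 ≈ 1368.

x = 547 px, y = 1368 px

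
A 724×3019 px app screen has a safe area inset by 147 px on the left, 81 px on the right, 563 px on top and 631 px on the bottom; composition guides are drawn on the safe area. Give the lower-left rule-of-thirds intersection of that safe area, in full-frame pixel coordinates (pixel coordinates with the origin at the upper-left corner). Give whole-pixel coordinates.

x = 312 px, y = 1780 px

Content width = 724 − 147 − 81 = 496 px; content height = 3019 − 563 − 631 = 1825 px.
Lower-left is one-third across and two-thirds down within the safe area.
x = 147 + 1 × 496/3 = 147 + 165.33 ≈ 312
y = 563 + 2 × 1825/3 = 563 + 1216.67 ≈ 1780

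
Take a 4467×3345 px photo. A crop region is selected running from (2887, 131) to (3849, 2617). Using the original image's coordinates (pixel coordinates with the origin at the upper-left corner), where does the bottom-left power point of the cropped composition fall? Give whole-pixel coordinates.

Crop width = 3849 − 2887 = 962 px; one third is 320.67 px.
Crop height = 2617 − 131 = 2486 px; one third is 828.67 px.
The bottom-left point is one-third across and two-thirds down within the crop:
x = 2887 + 1 × 320.67 ≈ 3208; y = 131 + 2 × 828.67 ≈ 1788.

x = 3208 px, y = 1788 px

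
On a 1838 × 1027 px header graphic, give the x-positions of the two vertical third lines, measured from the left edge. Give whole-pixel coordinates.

613 px and 1225 px

1838 / 3 = 612.67, so the vertical lines sit at one and two thirds of 1838.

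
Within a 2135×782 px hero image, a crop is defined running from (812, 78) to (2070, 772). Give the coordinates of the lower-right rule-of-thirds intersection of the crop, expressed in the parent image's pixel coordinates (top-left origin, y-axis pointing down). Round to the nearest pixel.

x = 1651 px, y = 541 px

Crop width = 2070 − 812 = 1258 px; one third is 419.33 px.
Crop height = 772 − 78 = 694 px; one third is 231.33 px.
The lower-right point is two-thirds across and two-thirds down within the crop:
x = 812 + 2 × 419.33 ≈ 1651; y = 78 + 2 × 231.33 ≈ 541.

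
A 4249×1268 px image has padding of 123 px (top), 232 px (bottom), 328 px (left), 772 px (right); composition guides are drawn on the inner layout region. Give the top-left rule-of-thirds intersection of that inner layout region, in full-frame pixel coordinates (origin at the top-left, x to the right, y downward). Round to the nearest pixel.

(1378, 427)

Content width = 4249 − 328 − 772 = 3149 px; content height = 1268 − 123 − 232 = 913 px.
Top-left is one-third across and one-third down within the inner layout region.
x = 328 + 1 × 3149/3 = 328 + 1049.67 ≈ 1378
y = 123 + 1 × 913/3 = 123 + 304.33 ≈ 427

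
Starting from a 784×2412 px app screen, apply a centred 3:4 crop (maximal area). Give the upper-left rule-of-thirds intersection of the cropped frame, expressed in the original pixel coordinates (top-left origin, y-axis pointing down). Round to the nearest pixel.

784/2412 < 3/4, so the 3:4 crop keeps the full width 784 and trims height to 784 × 4/3 = 1045.33 px.
Top offset = (2412 − 1045.33)/2 = 683.33 px; left offset = 0.
Upper-left is one-third across and one-third down within the crop:
x = 0.00 + 1 × 784.00/3 ≈ 261; y = 683.33 + 1 × 1045.33/3 ≈ 1032.

x = 261 px, y = 1032 px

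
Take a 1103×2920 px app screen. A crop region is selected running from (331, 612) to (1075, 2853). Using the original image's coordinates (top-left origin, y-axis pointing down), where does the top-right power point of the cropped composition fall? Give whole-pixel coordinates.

Crop width = 1075 − 331 = 744 px; one third is 248.00 px.
Crop height = 2853 − 612 = 2241 px; one third is 747.00 px.
The top-right point is two-thirds across and one-third down within the crop:
x = 331 + 2 × 248.00 ≈ 827; y = 612 + 1 × 747.00 ≈ 1359.

x = 827 px, y = 1359 px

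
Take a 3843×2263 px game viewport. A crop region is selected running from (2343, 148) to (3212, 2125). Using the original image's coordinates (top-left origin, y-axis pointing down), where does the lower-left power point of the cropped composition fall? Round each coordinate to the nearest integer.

Crop width = 3212 − 2343 = 869 px; one third is 289.67 px.
Crop height = 2125 − 148 = 1977 px; one third is 659.00 px.
The lower-left point is one-third across and two-thirds down within the crop:
x = 2343 + 1 × 289.67 ≈ 2633; y = 148 + 2 × 659.00 ≈ 1466.

x = 2633 px, y = 1466 px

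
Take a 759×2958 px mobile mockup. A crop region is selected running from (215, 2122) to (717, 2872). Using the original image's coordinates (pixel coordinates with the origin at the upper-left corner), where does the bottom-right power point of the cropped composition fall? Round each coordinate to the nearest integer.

Crop width = 717 − 215 = 502 px; one third is 167.33 px.
Crop height = 2872 − 2122 = 750 px; one third is 250.00 px.
The bottom-right point is two-thirds across and two-thirds down within the crop:
x = 215 + 2 × 167.33 ≈ 550; y = 2122 + 2 × 250.00 ≈ 2622.

x = 550 px, y = 2622 px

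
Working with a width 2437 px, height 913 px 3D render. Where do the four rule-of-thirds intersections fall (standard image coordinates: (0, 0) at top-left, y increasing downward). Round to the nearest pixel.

(812, 304), (1625, 304), (812, 609), (1625, 609)

One third of 2437 is 812.33; one third of 913 is 304.33.
Vertical third lines at x = 812 and x = 1625; horizontal third lines at y = 304 and y = 609.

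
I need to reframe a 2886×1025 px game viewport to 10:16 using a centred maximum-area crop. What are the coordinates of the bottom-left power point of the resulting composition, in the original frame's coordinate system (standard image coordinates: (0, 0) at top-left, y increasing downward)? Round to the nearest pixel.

2886/1025 > 10/16, so the 10:16 crop keeps the full height 1025 and trims width to 1025 × 10/16 = 640.62 px.
Left offset = (2886 − 640.62)/2 = 1122.69 px; top offset = 0.
Bottom-left is one-third across and two-thirds down within the crop:
x = 1122.69 + 1 × 640.62/3 ≈ 1336; y = 0.00 + 2 × 1025.00/3 ≈ 683.

x = 1336 px, y = 683 px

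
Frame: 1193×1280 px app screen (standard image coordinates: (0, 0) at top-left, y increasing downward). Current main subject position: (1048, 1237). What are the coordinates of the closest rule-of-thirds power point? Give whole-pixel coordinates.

x = 795 px, y = 853 px

Third lines: x ∈ {398, 795}, y ∈ {427, 853}.
1048 is closer to x = 795; 1237 is closer to y = 853.
So the nearest intersection is the lower-right power point.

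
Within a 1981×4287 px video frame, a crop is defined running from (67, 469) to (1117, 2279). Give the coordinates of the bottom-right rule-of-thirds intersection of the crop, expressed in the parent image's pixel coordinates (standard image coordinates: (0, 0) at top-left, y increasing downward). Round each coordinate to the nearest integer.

Crop width = 1117 − 67 = 1050 px; one third is 350.00 px.
Crop height = 2279 − 469 = 1810 px; one third is 603.33 px.
The bottom-right point is two-thirds across and two-thirds down within the crop:
x = 67 + 2 × 350.00 ≈ 767; y = 469 + 2 × 603.33 ≈ 1676.

x = 767 px, y = 1676 px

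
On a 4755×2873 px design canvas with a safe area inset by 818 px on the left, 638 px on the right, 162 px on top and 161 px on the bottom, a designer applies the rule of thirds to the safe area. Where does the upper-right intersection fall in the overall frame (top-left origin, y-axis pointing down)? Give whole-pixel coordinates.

x = 3017 px, y = 1012 px

Content width = 4755 − 818 − 638 = 3299 px; content height = 2873 − 162 − 161 = 2550 px.
Upper-right is two-thirds across and one-third down within the safe area.
x = 818 + 2 × 3299/3 = 818 + 2199.33 ≈ 3017
y = 162 + 1 × 2550/3 = 162 + 850.00 ≈ 1012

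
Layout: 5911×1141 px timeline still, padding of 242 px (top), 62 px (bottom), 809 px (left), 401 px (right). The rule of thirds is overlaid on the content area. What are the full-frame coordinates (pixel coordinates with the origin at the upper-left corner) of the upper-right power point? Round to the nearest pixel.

x = 3943 px, y = 521 px

Content width = 5911 − 809 − 401 = 4701 px; content height = 1141 − 242 − 62 = 837 px.
Upper-right is two-thirds across and one-third down within the content area.
x = 809 + 2 × 4701/3 = 809 + 3134.00 ≈ 3943
y = 242 + 1 × 837/3 = 242 + 279.00 ≈ 521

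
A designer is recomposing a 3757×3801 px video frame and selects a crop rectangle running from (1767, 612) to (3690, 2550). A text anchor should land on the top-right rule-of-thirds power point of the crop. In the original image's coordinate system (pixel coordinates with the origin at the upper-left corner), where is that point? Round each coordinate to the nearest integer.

x = 3049 px, y = 1258 px

Crop width = 3690 − 1767 = 1923 px; one third is 641.00 px.
Crop height = 2550 − 612 = 1938 px; one third is 646.00 px.
The top-right point is two-thirds across and one-third down within the crop:
x = 1767 + 2 × 641.00 ≈ 3049; y = 612 + 1 × 646.00 ≈ 1258.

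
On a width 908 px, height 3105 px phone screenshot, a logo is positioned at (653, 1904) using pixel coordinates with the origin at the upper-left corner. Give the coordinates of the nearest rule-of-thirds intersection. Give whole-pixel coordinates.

Third lines: x ∈ {303, 605}, y ∈ {1035, 2070}.
653 is closer to x = 605; 1904 is closer to y = 2070.
So the nearest intersection is the lower-right power point.

(605, 2070)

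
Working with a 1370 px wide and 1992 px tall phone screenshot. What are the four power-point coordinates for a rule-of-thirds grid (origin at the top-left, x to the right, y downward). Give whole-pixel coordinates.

(457, 664), (913, 664), (457, 1328), (913, 1328)

One third of 1370 is 456.67; one third of 1992 is 664.
Vertical third lines at x = 457 and x = 913; horizontal third lines at y = 664 and y = 1328.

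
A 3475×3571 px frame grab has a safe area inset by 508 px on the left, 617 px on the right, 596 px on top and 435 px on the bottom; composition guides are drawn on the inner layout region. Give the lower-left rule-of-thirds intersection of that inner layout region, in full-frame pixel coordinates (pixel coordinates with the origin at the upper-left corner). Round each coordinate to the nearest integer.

(1291, 2289)

Content width = 3475 − 508 − 617 = 2350 px; content height = 3571 − 596 − 435 = 2540 px.
Lower-left is one-third across and two-thirds down within the inner layout region.
x = 508 + 1 × 2350/3 = 508 + 783.33 ≈ 1291
y = 596 + 2 × 2540/3 = 596 + 1693.33 ≈ 2289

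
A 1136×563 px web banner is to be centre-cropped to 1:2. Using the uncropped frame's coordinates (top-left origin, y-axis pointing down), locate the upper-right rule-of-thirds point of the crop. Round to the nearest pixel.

1136/563 > 1/2, so the 1:2 crop keeps the full height 563 and trims width to 563 × 1/2 = 281.50 px.
Left offset = (1136 − 281.50)/2 = 427.25 px; top offset = 0.
Upper-right is two-thirds across and one-third down within the crop:
x = 427.25 + 2 × 281.50/3 ≈ 615; y = 0.00 + 1 × 563.00/3 ≈ 188.

x = 615 px, y = 188 px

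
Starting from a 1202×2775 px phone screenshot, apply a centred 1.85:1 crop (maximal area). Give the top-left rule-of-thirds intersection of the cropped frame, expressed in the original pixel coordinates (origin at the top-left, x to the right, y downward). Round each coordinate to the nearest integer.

1202/2775 < 1.85/1, so the 1.85:1 crop keeps the full width 1202 and trims height to 1202 × 1/1.85 = 649.73 px.
Top offset = (2775 − 649.73)/2 = 1062.64 px; left offset = 0.
Top-left is one-third across and one-third down within the crop:
x = 0.00 + 1 × 1202.00/3 ≈ 401; y = 1062.64 + 1 × 649.73/3 ≈ 1279.

(401, 1279)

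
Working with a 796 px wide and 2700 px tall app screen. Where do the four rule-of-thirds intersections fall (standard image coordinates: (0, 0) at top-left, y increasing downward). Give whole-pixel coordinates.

One third of 796 is 265.33; one third of 2700 is 900.
Vertical third lines at x = 265 and x = 531; horizontal third lines at y = 900 and y = 1800.

(265, 900), (531, 900), (265, 1800), (531, 1800)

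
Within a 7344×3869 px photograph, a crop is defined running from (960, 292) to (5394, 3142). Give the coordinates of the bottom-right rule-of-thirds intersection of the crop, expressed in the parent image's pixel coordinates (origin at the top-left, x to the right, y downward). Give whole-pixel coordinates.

Crop width = 5394 − 960 = 4434 px; one third is 1478.00 px.
Crop height = 3142 − 292 = 2850 px; one third is 950.00 px.
The bottom-right point is two-thirds across and two-thirds down within the crop:
x = 960 + 2 × 1478.00 ≈ 3916; y = 292 + 2 × 950.00 ≈ 2192.

x = 3916 px, y = 2192 px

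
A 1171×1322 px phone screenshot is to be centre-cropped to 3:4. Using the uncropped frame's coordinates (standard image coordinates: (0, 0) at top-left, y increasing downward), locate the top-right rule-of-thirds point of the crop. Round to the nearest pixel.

(751, 441)

1171/1322 > 3/4, so the 3:4 crop keeps the full height 1322 and trims width to 1322 × 3/4 = 991.50 px.
Left offset = (1171 − 991.50)/2 = 89.75 px; top offset = 0.
Top-right is two-thirds across and one-third down within the crop:
x = 89.75 + 2 × 991.50/3 ≈ 751; y = 0.00 + 1 × 1322.00/3 ≈ 441.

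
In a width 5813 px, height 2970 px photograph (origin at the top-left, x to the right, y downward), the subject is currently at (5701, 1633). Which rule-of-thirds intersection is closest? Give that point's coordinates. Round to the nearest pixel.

Third lines: x ∈ {1938, 3875}, y ∈ {990, 1980}.
5701 is closer to x = 3875; 1633 is closer to y = 1980.
So the nearest intersection is the lower-right power point.

(3875, 1980)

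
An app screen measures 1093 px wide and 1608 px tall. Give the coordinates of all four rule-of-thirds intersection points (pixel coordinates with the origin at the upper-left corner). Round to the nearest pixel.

One third of 1093 is 364.33; one third of 1608 is 536.
Vertical third lines at x = 364 and x = 729; horizontal third lines at y = 536 and y = 1072.

(364, 536), (729, 536), (364, 1072), (729, 1072)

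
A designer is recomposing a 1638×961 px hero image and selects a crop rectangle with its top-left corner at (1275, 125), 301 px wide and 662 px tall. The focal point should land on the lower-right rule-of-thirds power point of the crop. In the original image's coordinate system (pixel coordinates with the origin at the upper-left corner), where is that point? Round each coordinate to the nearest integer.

x = 1476 px, y = 566 px

One third of the crop width 301 is 100.33 px.
One third of the crop height 662 is 220.67 px.
The lower-right point is two-thirds across and two-thirds down within the crop:
x = 1275 + 2 × 100.33 ≈ 1476; y = 125 + 2 × 220.67 ≈ 566.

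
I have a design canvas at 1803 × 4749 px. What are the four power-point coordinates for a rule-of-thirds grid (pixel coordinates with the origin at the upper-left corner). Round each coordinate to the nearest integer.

(601, 1583), (1202, 1583), (601, 3166), (1202, 3166)

One third of 1803 is 601; one third of 4749 is 1583.
Vertical third lines at x = 601 and x = 1202; horizontal third lines at y = 1583 and y = 3166.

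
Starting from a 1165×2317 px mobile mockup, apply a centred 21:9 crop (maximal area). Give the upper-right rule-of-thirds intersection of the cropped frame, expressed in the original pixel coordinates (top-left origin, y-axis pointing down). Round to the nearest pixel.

x = 777 px, y = 1075 px

1165/2317 < 21/9, so the 21:9 crop keeps the full width 1165 and trims height to 1165 × 9/21 = 499.29 px.
Top offset = (2317 − 499.29)/2 = 908.86 px; left offset = 0.
Upper-right is two-thirds across and one-third down within the crop:
x = 0.00 + 2 × 1165.00/3 ≈ 777; y = 908.86 + 1 × 499.29/3 ≈ 1075.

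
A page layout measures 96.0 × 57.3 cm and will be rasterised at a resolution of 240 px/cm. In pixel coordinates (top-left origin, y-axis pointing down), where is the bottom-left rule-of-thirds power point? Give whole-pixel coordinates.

In pixels the canvas is 96.0 × 240 = 23040 wide and 57.3 × 240 = 13752 tall.
The bottom-left point is one-third across and two-thirds down:
x = 1 × 23040/3 ≈ 7680; y = 2 × 13752/3 ≈ 9168.

x = 7680 px, y = 9168 px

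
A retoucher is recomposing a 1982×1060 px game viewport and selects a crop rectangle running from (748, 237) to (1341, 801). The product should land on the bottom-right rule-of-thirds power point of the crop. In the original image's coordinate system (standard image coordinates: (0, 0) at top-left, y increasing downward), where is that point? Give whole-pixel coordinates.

Crop width = 1341 − 748 = 593 px; one third is 197.67 px.
Crop height = 801 − 237 = 564 px; one third is 188.00 px.
The bottom-right point is two-thirds across and two-thirds down within the crop:
x = 748 + 2 × 197.67 ≈ 1143; y = 237 + 2 × 188.00 ≈ 613.

(1143, 613)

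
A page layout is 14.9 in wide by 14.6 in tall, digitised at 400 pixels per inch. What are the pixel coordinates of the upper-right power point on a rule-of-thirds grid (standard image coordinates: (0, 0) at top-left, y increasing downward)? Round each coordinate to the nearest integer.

In pixels the canvas is 14.9 × 400 = 5960 wide and 14.6 × 400 = 5840 tall.
The upper-right point is two-thirds across and one-third down:
x = 2 × 5960/3 ≈ 3973; y = 1 × 5840/3 ≈ 1947.

x = 3973 px, y = 1947 px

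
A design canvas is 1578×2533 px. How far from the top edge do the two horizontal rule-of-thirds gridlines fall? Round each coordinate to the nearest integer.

844 px and 1689 px

2533 / 3 = 844.33, so the horizontal lines sit at one and two thirds of 2533.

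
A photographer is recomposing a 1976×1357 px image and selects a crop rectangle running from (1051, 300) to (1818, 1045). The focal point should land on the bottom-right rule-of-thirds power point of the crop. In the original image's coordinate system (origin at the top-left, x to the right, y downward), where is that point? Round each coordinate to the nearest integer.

Crop width = 1818 − 1051 = 767 px; one third is 255.67 px.
Crop height = 1045 − 300 = 745 px; one third is 248.33 px.
The bottom-right point is two-thirds across and two-thirds down within the crop:
x = 1051 + 2 × 255.67 ≈ 1562; y = 300 + 2 × 248.33 ≈ 797.

x = 1562 px, y = 797 px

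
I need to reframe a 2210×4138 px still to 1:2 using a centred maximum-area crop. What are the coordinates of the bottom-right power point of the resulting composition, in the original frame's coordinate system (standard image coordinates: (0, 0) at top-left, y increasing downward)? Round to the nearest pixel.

(1450, 2759)

2210/4138 > 1/2, so the 1:2 crop keeps the full height 4138 and trims width to 4138 × 1/2 = 2069.00 px.
Left offset = (2210 − 2069.00)/2 = 70.50 px; top offset = 0.
Bottom-right is two-thirds across and two-thirds down within the crop:
x = 70.50 + 2 × 2069.00/3 ≈ 1450; y = 0.00 + 2 × 4138.00/3 ≈ 2759.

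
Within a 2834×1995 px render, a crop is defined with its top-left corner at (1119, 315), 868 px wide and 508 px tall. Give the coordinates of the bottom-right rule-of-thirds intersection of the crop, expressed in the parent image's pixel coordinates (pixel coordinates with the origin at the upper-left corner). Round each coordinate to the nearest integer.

(1698, 654)

One third of the crop width 868 is 289.33 px.
One third of the crop height 508 is 169.33 px.
The bottom-right point is two-thirds across and two-thirds down within the crop:
x = 1119 + 2 × 289.33 ≈ 1698; y = 315 + 2 × 169.33 ≈ 654.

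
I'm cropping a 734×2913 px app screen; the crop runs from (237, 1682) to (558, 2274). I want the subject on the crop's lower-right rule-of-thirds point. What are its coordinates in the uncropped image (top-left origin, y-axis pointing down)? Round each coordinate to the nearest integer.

Crop width = 558 − 237 = 321 px; one third is 107.00 px.
Crop height = 2274 − 1682 = 592 px; one third is 197.33 px.
The lower-right point is two-thirds across and two-thirds down within the crop:
x = 237 + 2 × 107.00 ≈ 451; y = 1682 + 2 × 197.33 ≈ 2077.

(451, 2077)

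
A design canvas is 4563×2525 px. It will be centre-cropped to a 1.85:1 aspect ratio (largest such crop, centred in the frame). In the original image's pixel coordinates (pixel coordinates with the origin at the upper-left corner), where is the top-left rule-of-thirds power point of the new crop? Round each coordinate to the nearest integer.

(1521, 851)

4563/2525 < 1.85/1, so the 1.85:1 crop keeps the full width 4563 and trims height to 4563 × 1/1.85 = 2466.49 px.
Top offset = (2525 − 2466.49)/2 = 29.26 px; left offset = 0.
Top-left is one-third across and one-third down within the crop:
x = 0.00 + 1 × 4563.00/3 ≈ 1521; y = 29.26 + 1 × 2466.49/3 ≈ 851.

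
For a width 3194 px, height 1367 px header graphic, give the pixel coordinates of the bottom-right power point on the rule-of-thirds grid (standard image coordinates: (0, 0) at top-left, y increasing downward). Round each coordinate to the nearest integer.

The bottom-right point sits two-thirds of the way across and two-thirds of the way down.
x = 2 × 3194/3 ≈ 2129; y = 2 × 1367/3 ≈ 911.

(2129, 911)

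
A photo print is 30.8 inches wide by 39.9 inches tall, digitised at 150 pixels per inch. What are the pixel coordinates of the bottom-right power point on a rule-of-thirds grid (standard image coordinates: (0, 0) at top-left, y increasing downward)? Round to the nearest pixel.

In pixels the canvas is 30.8 × 150 = 4620 wide and 39.9 × 150 = 5985 tall.
The bottom-right point is two-thirds across and two-thirds down:
x = 2 × 4620/3 ≈ 3080; y = 2 × 5985/3 ≈ 3990.

(3080, 3990)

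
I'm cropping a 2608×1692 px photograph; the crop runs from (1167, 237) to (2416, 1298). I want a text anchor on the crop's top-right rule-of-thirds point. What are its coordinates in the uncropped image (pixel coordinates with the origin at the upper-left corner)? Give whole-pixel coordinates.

Crop width = 2416 − 1167 = 1249 px; one third is 416.33 px.
Crop height = 1298 − 237 = 1061 px; one third is 353.67 px.
The top-right point is two-thirds across and one-third down within the crop:
x = 1167 + 2 × 416.33 ≈ 2000; y = 237 + 1 × 353.67 ≈ 591.

x = 2000 px, y = 591 px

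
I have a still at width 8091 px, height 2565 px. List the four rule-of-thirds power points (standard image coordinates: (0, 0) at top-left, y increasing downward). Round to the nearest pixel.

(2697, 855), (5394, 855), (2697, 1710), (5394, 1710)

One third of 8091 is 2697; one third of 2565 is 855.
Vertical third lines at x = 2697 and x = 5394; horizontal third lines at y = 855 and y = 1710.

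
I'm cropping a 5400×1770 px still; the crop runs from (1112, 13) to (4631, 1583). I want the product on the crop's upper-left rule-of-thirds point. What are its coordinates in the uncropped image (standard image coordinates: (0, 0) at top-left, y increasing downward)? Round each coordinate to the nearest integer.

(2285, 536)

Crop width = 4631 − 1112 = 3519 px; one third is 1173.00 px.
Crop height = 1583 − 13 = 1570 px; one third is 523.33 px.
The upper-left point is one-third across and one-third down within the crop:
x = 1112 + 1 × 1173.00 ≈ 2285; y = 13 + 1 × 523.33 ≈ 536.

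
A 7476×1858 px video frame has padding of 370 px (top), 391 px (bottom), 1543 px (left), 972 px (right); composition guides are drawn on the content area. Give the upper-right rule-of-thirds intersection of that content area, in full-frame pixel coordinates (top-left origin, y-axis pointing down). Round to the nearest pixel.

Content width = 7476 − 1543 − 972 = 4961 px; content height = 1858 − 370 − 391 = 1097 px.
Upper-right is two-thirds across and one-third down within the content area.
x = 1543 + 2 × 4961/3 = 1543 + 3307.33 ≈ 4850
y = 370 + 1 × 1097/3 = 370 + 365.67 ≈ 736

x = 4850 px, y = 736 px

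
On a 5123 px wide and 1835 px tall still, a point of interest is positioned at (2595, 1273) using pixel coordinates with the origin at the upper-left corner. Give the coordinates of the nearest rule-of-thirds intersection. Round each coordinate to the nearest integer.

Third lines: x ∈ {1708, 3415}, y ∈ {612, 1223}.
2595 is closer to x = 3415; 1273 is closer to y = 1223.
So the nearest intersection is the lower-right power point.

(3415, 1223)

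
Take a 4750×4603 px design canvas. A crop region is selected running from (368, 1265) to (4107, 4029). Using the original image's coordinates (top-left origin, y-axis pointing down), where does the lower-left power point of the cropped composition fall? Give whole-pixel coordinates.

(1614, 3108)

Crop width = 4107 − 368 = 3739 px; one third is 1246.33 px.
Crop height = 4029 − 1265 = 2764 px; one third is 921.33 px.
The lower-left point is one-third across and two-thirds down within the crop:
x = 368 + 1 × 1246.33 ≈ 1614; y = 1265 + 2 × 921.33 ≈ 3108.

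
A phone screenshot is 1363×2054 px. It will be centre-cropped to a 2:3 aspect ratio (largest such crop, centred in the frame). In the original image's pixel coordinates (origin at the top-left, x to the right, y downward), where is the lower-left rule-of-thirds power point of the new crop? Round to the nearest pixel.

1363/2054 < 2/3, so the 2:3 crop keeps the full width 1363 and trims height to 1363 × 3/2 = 2044.50 px.
Top offset = (2054 − 2044.50)/2 = 4.75 px; left offset = 0.
Lower-left is one-third across and two-thirds down within the crop:
x = 0.00 + 1 × 1363.00/3 ≈ 454; y = 4.75 + 2 × 2044.50/3 ≈ 1368.

(454, 1368)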